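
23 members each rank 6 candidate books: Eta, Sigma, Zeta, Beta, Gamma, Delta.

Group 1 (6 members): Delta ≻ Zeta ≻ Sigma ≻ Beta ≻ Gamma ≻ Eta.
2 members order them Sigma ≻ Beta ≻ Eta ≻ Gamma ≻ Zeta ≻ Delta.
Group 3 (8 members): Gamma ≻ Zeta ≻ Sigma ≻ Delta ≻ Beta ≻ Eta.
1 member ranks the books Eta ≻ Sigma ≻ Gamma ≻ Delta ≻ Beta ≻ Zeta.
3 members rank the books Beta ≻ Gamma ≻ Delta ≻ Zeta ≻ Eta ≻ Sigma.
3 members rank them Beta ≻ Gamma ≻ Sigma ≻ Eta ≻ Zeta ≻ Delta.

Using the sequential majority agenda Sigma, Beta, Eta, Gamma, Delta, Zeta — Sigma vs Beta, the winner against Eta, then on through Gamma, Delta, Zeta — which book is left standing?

Gamma

Round 1: Sigma vs Beta — 17–6, Sigma advances.
Round 2: Sigma vs Eta — 19–4, Sigma advances.
Round 3: Sigma vs Gamma — 9–14, Gamma advances.
Round 4: Gamma vs Delta — 17–6, Gamma advances.
Round 5: Gamma vs Zeta — 17–6, Gamma advances.
The agenda winner is Gamma.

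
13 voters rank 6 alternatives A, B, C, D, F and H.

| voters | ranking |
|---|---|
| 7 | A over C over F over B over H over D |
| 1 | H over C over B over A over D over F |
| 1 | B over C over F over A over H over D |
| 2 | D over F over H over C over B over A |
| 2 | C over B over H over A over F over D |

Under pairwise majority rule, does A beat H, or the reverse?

Ballots ranking A above H: 7 + 1 = 8.
Ballots ranking H above A: 13 − 8 = 5.
A wins the head-to-head 8–5.

A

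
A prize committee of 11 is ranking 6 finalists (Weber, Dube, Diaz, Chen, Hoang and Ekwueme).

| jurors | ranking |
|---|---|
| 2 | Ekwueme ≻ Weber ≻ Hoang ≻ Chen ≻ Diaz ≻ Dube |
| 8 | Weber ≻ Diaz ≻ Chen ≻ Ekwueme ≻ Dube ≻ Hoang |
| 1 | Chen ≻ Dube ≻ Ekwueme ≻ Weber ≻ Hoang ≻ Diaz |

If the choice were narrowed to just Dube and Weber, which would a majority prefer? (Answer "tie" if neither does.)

Ballots ranking Dube above Weber: 1.
Ballots ranking Weber above Dube: 11 − 1 = 10.
Weber wins the head-to-head 10–1.

Weber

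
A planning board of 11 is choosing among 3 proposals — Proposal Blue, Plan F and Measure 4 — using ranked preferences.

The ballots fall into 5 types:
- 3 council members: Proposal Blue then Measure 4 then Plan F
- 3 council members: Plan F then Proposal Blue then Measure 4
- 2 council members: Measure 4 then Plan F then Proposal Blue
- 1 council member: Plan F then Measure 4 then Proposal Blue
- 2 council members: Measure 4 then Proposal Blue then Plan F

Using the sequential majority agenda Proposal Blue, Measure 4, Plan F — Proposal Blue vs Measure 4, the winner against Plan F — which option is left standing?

Plan F

Round 1: Proposal Blue vs Measure 4 — 6–5, Proposal Blue advances.
Round 2: Proposal Blue vs Plan F — 5–6, Plan F advances.
The agenda winner is Plan F.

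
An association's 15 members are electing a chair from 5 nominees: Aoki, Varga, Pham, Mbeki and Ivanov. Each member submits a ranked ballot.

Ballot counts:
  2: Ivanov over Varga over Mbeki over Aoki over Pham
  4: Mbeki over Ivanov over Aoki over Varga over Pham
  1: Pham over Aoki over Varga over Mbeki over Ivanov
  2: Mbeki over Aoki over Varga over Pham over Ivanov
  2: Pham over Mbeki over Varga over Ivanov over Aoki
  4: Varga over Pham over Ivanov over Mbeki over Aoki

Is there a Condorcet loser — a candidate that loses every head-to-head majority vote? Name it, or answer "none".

none

Head-to-head results (15 voters):
Aoki vs Varga: Aoki is ranked higher on 4+1+2 = 7 ballots, Varga on 8. Varga wins 8–7.
Aoki vs Pham: Aoki wins 8–7.
Aoki vs Mbeki: Mbeki, 14–1.
Aoki–Ivanov: Ivanov 12–3.
Varga vs Pham: Varga is ranked higher on 2+4+2+4 = 12 ballots, Pham on 3. Varga wins 12–3.
Varga vs Mbeki: 2+1+4 = 7 for Varga, 8 for Mbeki — Mbeki by 8–7.
Varga vs Ivanov: 1+2+2+4 = 9 for Varga, 6 for Ivanov — Varga by 9–6.
Pham vs Mbeki: Mbeki wins 8–7.
Pham vs Ivanov: 9 to 6, Pham.
Mbeki vs Ivanov: Mbeki is ranked higher on 4+1+2+2 = 9 ballots, Ivanov on 6. Mbeki wins 9–6.
No candidate is winless: Aoki beats Pham; Varga beats Aoki; Pham beats Ivanov; Mbeki beats Aoki; Ivanov beats Aoki. There is no Condorcet loser.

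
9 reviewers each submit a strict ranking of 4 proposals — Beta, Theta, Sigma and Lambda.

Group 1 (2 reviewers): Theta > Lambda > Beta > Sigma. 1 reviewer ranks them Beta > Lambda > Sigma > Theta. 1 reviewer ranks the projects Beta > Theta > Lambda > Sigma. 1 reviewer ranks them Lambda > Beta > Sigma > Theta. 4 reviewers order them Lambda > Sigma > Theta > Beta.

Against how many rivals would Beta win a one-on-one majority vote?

1

Beta against each rival (9 reviewers):
Beta vs Theta: Theta wins 6–3.
Beta vs Sigma: Beta is ranked higher on 2+1+1+1 = 5 ballots, Sigma on 4. Beta wins 5–4.
Beta vs Lambda: Beta preferred on 1+1 = 2 ballots; Lambda wins 7–2.
Beta beats Sigma; loses to Theta, Lambda — 1 pairwise win.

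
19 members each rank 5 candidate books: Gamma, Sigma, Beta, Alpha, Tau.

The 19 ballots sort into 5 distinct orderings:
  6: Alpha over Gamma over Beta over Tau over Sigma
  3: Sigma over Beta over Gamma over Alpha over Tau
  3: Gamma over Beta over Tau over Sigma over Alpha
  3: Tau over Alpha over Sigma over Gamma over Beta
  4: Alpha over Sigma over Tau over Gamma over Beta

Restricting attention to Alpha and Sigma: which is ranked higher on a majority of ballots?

Alpha

Ballots ranking Alpha above Sigma: 6 + 3 + 4 = 13.
Ballots ranking Sigma above Alpha: 19 − 13 = 6.
Alpha wins the head-to-head 13–6.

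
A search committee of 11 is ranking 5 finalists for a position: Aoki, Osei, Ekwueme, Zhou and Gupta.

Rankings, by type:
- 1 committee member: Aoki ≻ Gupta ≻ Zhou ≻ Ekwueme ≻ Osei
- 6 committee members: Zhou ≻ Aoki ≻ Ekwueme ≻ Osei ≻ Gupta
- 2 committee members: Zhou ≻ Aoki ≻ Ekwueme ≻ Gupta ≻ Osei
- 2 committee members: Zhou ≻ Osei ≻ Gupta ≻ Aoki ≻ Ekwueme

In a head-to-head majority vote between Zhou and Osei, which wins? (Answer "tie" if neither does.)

Ballots ranking Zhou above Osei: 1 + 6 + 2 + 2 = 11.
Ballots ranking Osei above Zhou: 11 − 11 = 0.
Zhou wins the head-to-head 11–0.

Zhou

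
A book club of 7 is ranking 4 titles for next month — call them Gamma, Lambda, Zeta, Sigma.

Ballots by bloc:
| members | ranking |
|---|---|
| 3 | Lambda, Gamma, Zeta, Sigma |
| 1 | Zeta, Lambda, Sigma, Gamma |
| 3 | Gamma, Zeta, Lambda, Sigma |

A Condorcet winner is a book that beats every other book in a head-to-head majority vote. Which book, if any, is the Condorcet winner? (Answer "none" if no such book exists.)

none

Check each pair by majority over 7 ballots:
Gamma vs Lambda: Lambda wins 4–3.
Gamma vs Zeta: Gamma, 6–1.
Gamma vs Sigma: Gamma wins 6–1.
Lambda vs Zeta: Zeta, 4–3.
Lambda vs Sigma: Lambda wins 7–0.
Zeta–Sigma: Zeta 7–0.
Each book drops at least one matchup (Gamma loses to Lambda; Lambda loses to Zeta; Zeta loses to Gamma; Sigma loses to Gamma); the cycle Gamma → Zeta → Lambda → Gamma rules out a Condorcet winner.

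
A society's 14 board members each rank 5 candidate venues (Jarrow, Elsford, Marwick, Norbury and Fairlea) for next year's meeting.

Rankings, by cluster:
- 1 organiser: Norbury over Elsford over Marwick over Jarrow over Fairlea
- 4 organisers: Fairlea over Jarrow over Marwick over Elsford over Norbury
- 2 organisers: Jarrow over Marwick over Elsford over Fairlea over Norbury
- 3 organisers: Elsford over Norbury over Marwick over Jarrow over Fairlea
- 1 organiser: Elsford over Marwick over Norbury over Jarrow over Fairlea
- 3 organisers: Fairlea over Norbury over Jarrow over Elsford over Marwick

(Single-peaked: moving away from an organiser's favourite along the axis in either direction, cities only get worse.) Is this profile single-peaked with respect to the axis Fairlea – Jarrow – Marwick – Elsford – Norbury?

no

Axis positions: Fairlea=1, Jarrow=2, Marwick=3, Elsford=4, Norbury=5.
Cluster 1 (peak Norbury at position 5): ranking walks positions 5-4-3-2-1, expanding outward from the peak — single-peaked.
Cluster 2 (peak Fairlea at position 1): ranking walks positions 1-2-3-4-5, expanding outward from the peak — single-peaked.
Cluster 3 (peak Jarrow at position 2): ranking walks positions 2-3-4-1-5, expanding outward from the peak — single-peaked.
Cluster 4 (peak Elsford at position 4): ranking walks positions 4-5-3-2-1, expanding outward from the peak — single-peaked.
Cluster 5 (peak Elsford at position 4): ranking walks positions 4-3-5-2-1, expanding outward from the peak — single-peaked.
Cluster 6: ranking walks positions 1-5-2-4-3; Norbury is ranked above Jarrow even though Jarrow lies between Norbury and the peak Fairlea on the axis — preferences dip and rise again. Not single-peaked.
Cluster 6 violates single-peakedness, so the profile is not single-peaked on this axis.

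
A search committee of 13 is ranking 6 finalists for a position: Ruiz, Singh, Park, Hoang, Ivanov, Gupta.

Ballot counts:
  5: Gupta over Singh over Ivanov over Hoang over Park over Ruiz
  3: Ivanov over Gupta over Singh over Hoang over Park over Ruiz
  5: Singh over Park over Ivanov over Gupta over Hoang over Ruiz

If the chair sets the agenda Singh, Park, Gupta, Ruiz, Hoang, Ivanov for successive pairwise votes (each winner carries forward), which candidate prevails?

Ivanov

Round 1: Singh vs Park — 13–0, Singh advances.
Round 2: Singh vs Gupta — 5–8, Gupta advances.
Round 3: Gupta vs Ruiz — 13–0, Gupta advances.
Round 4: Gupta vs Hoang — 13–0, Gupta advances.
Round 5: Gupta vs Ivanov — 5–8, Ivanov advances.
Ivanov survives the agenda.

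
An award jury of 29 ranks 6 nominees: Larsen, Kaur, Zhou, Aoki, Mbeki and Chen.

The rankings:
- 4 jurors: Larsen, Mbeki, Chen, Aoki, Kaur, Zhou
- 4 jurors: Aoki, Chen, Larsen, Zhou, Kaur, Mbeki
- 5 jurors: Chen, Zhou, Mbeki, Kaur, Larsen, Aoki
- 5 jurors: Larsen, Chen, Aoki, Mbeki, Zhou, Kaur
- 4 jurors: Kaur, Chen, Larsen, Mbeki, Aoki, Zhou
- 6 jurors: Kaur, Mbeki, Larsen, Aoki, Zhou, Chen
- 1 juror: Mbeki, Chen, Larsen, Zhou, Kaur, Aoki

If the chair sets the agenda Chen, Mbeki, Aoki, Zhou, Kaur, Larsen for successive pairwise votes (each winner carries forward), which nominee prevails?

Round 1: Chen vs Mbeki — 18–11, Chen advances.
Round 2: Chen vs Aoki — 19–10, Chen advances.
Round 3: Chen vs Zhou — 23–6, Chen advances.
Round 4: Chen vs Kaur — 19–10, Chen advances.
Round 5: Chen vs Larsen — 14–15, Larsen advances.
Larsen survives the agenda.

Larsen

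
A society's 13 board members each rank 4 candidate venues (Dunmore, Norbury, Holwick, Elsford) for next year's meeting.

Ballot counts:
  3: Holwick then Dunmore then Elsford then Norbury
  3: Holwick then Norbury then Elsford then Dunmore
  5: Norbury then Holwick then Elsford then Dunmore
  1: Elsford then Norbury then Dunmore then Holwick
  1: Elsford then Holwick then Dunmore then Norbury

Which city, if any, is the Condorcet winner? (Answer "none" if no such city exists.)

Pairwise majorities:
Dunmore vs Norbury: 3+1 = 4 for Dunmore, 9 for Norbury — Norbury by 9–4.
Dunmore–Holwick: Holwick 12–1.
Dunmore vs Elsford: Elsford, 10–3.
Norbury vs Holwick: Norbury preferred on 5+1 = 6 ballots; Holwick wins 7–6.
Norbury vs Elsford: 8 to 5, Norbury.
Holwick–Elsford: Holwick 11–2.
Holwick defeats every rival head-to-head and is the Condorcet winner.

Holwick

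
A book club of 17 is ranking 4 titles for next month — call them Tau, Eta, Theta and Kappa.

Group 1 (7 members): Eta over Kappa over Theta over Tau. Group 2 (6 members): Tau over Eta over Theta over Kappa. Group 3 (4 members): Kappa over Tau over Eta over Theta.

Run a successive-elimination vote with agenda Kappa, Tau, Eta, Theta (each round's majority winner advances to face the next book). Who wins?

Eta

Round 1: Kappa vs Tau — 11–6, Kappa advances.
Round 2: Kappa vs Eta — 4–13, Eta advances.
Round 3: Eta vs Theta — 17–0, Eta advances.
Eta survives the agenda.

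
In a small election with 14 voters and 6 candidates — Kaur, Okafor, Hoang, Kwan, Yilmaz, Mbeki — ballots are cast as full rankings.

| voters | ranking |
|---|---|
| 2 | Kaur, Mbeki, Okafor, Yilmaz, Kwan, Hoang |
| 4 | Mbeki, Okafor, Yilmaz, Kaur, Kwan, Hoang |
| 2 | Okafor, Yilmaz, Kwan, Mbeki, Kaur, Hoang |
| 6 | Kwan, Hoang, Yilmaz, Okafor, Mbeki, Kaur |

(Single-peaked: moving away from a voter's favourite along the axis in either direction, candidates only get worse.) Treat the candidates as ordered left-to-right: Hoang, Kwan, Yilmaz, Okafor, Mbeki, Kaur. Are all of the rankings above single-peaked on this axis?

yes

Axis positions: Hoang=1, Kwan=2, Yilmaz=3, Okafor=4, Mbeki=5, Kaur=6.
Bloc 1 (peak Kaur at position 6): ranking walks positions 6-5-4-3-2-1, expanding outward from the peak — single-peaked.
Bloc 2 (peak Mbeki at position 5): ranking walks positions 5-4-3-6-2-1, expanding outward from the peak — single-peaked.
Bloc 3 (peak Okafor at position 4): ranking walks positions 4-3-2-5-6-1, expanding outward from the peak — single-peaked.
Bloc 4 (peak Kwan at position 2): ranking walks positions 2-1-3-4-5-6, expanding outward from the peak — single-peaked.
Every ranking is single-peaked on this axis.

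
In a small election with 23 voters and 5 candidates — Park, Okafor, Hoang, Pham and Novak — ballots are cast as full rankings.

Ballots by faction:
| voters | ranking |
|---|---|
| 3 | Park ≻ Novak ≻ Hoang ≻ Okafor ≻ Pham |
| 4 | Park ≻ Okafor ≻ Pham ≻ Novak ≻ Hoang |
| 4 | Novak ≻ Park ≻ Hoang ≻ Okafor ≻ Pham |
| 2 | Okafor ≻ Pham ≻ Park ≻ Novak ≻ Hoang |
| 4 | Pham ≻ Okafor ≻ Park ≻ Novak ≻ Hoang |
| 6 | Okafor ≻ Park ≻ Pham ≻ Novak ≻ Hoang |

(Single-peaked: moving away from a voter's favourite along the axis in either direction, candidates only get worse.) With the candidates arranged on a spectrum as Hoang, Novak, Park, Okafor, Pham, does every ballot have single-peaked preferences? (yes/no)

Axis positions: Hoang=1, Novak=2, Park=3, Okafor=4, Pham=5.
Faction 1 (peak Park at position 3): ranking walks positions 3-2-1-4-5, expanding outward from the peak — single-peaked.
Faction 2 (peak Park at position 3): ranking walks positions 3-4-5-2-1, expanding outward from the peak — single-peaked.
Faction 3 (peak Novak at position 2): ranking walks positions 2-3-1-4-5, expanding outward from the peak — single-peaked.
Faction 4 (peak Okafor at position 4): ranking walks positions 4-5-3-2-1, expanding outward from the peak — single-peaked.
Faction 5 (peak Pham at position 5): ranking walks positions 5-4-3-2-1, expanding outward from the peak — single-peaked.
Faction 6 (peak Okafor at position 4): ranking walks positions 4-3-5-2-1, expanding outward from the peak — single-peaked.
Every ranking is single-peaked on this axis.

yes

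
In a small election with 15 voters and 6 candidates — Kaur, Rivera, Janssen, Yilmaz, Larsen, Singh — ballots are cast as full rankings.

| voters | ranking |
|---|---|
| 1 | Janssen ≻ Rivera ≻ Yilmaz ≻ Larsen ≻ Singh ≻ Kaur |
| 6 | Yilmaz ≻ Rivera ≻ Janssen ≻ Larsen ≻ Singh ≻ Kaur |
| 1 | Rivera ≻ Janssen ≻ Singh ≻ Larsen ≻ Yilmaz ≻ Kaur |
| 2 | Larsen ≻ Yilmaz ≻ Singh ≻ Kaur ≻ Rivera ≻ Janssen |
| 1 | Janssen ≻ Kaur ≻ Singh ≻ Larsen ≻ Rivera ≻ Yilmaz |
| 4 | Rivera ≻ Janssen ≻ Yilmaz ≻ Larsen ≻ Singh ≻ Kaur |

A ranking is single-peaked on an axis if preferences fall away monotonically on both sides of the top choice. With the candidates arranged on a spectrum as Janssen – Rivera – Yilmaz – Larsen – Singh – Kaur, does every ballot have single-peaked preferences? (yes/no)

no

Axis positions: Janssen=1, Rivera=2, Yilmaz=3, Larsen=4, Singh=5, Kaur=6.
Group 1 (peak Janssen at position 1): ranking walks positions 1-2-3-4-5-6, expanding outward from the peak — single-peaked.
Group 2 (peak Yilmaz at position 3): ranking walks positions 3-2-1-4-5-6, expanding outward from the peak — single-peaked.
Group 3: ranking walks positions 2-1-5-4-3-6; Singh is ranked above Yilmaz even though Yilmaz lies between Singh and the peak Rivera on the axis — preferences dip and rise again. Not single-peaked.
Group 4 (peak Larsen at position 4): ranking walks positions 4-3-5-6-2-1, expanding outward from the peak — single-peaked.
Group 5: ranking walks positions 1-6-5-4-2-3; Kaur is ranked above Rivera even though Rivera lies between Kaur and the peak Janssen on the axis — preferences dip and rise again. Not single-peaked.
Group 6 (peak Rivera at position 2): ranking walks positions 2-1-3-4-5-6, expanding outward from the peak — single-peaked.
Group 3 violates single-peakedness, so the profile is not single-peaked on this axis.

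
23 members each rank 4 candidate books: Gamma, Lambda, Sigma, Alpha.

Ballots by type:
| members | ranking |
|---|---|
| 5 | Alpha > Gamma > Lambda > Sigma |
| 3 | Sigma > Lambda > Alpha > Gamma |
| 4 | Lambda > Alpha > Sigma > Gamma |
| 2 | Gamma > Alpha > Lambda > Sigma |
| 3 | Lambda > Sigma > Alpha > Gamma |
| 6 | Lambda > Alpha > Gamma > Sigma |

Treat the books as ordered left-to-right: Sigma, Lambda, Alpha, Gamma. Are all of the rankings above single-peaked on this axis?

yes

Axis positions: Sigma=1, Lambda=2, Alpha=3, Gamma=4.
Type 1 (peak Alpha at position 3): ranking walks positions 3-4-2-1, expanding outward from the peak — single-peaked.
Type 2 (peak Sigma at position 1): ranking walks positions 1-2-3-4, expanding outward from the peak — single-peaked.
Type 3 (peak Lambda at position 2): ranking walks positions 2-3-1-4, expanding outward from the peak — single-peaked.
Type 4 (peak Gamma at position 4): ranking walks positions 4-3-2-1, expanding outward from the peak — single-peaked.
Type 5 (peak Lambda at position 2): ranking walks positions 2-1-3-4, expanding outward from the peak — single-peaked.
Type 6 (peak Lambda at position 2): ranking walks positions 2-3-4-1, expanding outward from the peak — single-peaked.
Every ranking is single-peaked on this axis.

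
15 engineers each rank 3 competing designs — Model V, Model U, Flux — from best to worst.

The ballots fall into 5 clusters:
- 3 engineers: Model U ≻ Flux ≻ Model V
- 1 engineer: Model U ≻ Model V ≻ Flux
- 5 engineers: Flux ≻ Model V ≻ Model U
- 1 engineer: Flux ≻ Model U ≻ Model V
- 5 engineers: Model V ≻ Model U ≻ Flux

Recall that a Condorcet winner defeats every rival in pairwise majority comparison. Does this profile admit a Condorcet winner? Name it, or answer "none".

Head-to-head results (15 engineers):
Model V vs Model U: Model V wins 10–5.
Model V vs Flux: Flux wins 9–6.
Model U vs Flux: Model U, 9–6.
No design is unbeaten: Model V loses to Flux; Model U loses to Model V; Flux loses to Model U. In particular Model V beats Model U beats Flux beats Model V is a majority cycle — no Condorcet winner exists.

none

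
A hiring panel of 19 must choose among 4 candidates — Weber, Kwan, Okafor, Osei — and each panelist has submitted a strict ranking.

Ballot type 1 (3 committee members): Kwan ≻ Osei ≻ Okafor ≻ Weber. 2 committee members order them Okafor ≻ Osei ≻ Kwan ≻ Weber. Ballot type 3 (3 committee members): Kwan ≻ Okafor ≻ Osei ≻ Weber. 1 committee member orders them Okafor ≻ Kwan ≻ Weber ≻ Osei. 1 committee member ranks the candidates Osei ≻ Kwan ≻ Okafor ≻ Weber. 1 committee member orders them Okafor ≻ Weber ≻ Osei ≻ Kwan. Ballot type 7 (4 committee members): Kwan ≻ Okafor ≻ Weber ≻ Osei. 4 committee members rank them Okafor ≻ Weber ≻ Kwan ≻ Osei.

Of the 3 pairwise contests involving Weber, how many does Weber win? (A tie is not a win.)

1

Weber against each rival (19 committee members):
Weber vs Kwan: 5 to 14, Kwan.
Weber–Okafor: Okafor 19–0.
Weber vs Osei: Weber preferred on 1+1+4+4 = 10 ballots; Weber wins 10–9.
Weber beats Osei; loses to Kwan, Okafor — 1 pairwise win.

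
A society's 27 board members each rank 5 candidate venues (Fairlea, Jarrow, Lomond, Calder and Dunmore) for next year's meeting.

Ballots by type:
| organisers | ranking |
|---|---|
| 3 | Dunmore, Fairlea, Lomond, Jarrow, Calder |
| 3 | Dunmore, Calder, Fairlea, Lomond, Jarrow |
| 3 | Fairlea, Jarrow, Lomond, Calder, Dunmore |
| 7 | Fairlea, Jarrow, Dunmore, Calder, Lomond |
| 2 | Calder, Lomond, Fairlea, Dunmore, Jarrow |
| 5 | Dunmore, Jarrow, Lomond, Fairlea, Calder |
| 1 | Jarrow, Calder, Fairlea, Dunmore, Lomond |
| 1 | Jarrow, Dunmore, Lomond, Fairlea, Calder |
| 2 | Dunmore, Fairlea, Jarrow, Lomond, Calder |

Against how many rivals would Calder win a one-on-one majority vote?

0

Calder against each rival (27 organisers):
Calder vs Fairlea: Calder preferred on 3+2+1 = 6 ballots; Fairlea wins 21–6.
Calder vs Jarrow: Jarrow, 22–5.
Calder vs Lomond: Lomond wins 14–13.
Calder vs Dunmore: Dunmore wins 21–6.
Calder beats no one; loses to Fairlea, Jarrow, Lomond, Dunmore — 0 pairwise wins.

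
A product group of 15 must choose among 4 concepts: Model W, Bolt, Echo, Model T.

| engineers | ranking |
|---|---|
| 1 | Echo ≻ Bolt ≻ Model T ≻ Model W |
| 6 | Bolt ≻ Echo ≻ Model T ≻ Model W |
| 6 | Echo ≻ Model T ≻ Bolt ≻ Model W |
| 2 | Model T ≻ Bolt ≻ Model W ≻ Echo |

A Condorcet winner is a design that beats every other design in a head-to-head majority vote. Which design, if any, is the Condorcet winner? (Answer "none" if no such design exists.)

none

Head-to-head results (15 engineers):
Model W–Bolt: Bolt 15–0.
Model W vs Echo: Echo, 13–2.
Model W vs Model T: Model T wins 15–0.
Bolt vs Echo: Bolt wins 8–7.
Bolt vs Model T: Model T, 8–7.
Echo–Model T: Echo 13–2.
Every design loses at least once (Model W loses to Bolt; Bolt loses to Model T; Echo loses to Bolt; Model T loses to Echo). The majority relation contains the cycle Bolt beats Echo beats Model T beats Bolt, so there is no Condorcet winner.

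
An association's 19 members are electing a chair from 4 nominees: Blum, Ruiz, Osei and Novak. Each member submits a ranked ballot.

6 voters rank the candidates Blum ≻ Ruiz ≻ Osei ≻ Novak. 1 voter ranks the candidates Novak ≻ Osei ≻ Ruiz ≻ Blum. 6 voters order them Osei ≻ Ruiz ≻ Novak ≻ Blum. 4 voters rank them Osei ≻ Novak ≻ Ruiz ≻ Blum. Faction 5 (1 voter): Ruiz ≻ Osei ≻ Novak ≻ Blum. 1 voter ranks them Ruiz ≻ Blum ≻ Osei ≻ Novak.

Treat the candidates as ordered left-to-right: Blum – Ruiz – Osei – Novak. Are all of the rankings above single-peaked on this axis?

yes

Axis positions: Blum=1, Ruiz=2, Osei=3, Novak=4.
Faction 1 (peak Blum at position 1): ranking walks positions 1-2-3-4, expanding outward from the peak — single-peaked.
Faction 2 (peak Novak at position 4): ranking walks positions 4-3-2-1, expanding outward from the peak — single-peaked.
Faction 3 (peak Osei at position 3): ranking walks positions 3-2-4-1, expanding outward from the peak — single-peaked.
Faction 4 (peak Osei at position 3): ranking walks positions 3-4-2-1, expanding outward from the peak — single-peaked.
Faction 5 (peak Ruiz at position 2): ranking walks positions 2-3-4-1, expanding outward from the peak — single-peaked.
Faction 6 (peak Ruiz at position 2): ranking walks positions 2-1-3-4, expanding outward from the peak — single-peaked.
Every ranking is single-peaked on this axis.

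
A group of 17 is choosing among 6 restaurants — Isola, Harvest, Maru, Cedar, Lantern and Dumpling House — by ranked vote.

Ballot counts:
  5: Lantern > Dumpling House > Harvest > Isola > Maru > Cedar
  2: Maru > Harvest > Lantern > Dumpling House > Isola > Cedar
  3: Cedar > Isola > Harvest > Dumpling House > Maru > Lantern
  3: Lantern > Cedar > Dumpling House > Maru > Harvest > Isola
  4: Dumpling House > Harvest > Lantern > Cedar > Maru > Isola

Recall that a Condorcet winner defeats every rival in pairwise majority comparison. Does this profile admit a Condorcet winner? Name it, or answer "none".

Check each pair by majority over 17 ballots:
Isola vs Harvest: Isola is ranked higher on 3 ballots, Harvest on 14. Harvest wins 14–3.
Isola vs Maru: 5+3 = 8 for Isola, 9 for Maru — Maru by 9–8.
Isola vs Cedar: 7 to 10, Cedar.
Isola vs Lantern: 3 to 14, Lantern.
Isola vs Dumpling House: Isola preferred on 3 ballots; Dumpling House wins 14–3.
Harvest vs Maru: Harvest preferred on 5+3+4 = 12 ballots; Harvest wins 12–5.
Harvest vs Cedar: 11 to 6, Harvest.
Harvest vs Lantern: 2+3+4 = 9 for Harvest, 8 for Lantern — Harvest by 9–8.
Harvest vs Dumpling House: 2+3 = 5 for Harvest, 12 for Dumpling House — Dumpling House by 12–5.
Maru vs Cedar: 7 to 10, Cedar.
Maru vs Lantern: Maru is ranked higher on 2+3 = 5 ballots, Lantern on 12. Lantern wins 12–5.
Maru vs Dumpling House: 2 to 15, Dumpling House.
Cedar vs Lantern: Cedar is ranked higher on 3 ballots, Lantern on 14. Lantern wins 14–3.
Cedar vs Dumpling House: Cedar is ranked higher on 3+3 = 6 ballots, Dumpling House on 11. Dumpling House wins 11–6.
Lantern vs Dumpling House: Lantern preferred on 5+2+3 = 10 ballots; Lantern wins 10–7.
Each restaurant drops at least one matchup (Isola loses to Harvest; Harvest loses to Dumpling House; Maru loses to Harvest; Cedar loses to Harvest; Lantern loses to Harvest; Dumpling House loses to Lantern); the cycle Harvest > Lantern > Dumpling House > Harvest rules out a Condorcet winner.

none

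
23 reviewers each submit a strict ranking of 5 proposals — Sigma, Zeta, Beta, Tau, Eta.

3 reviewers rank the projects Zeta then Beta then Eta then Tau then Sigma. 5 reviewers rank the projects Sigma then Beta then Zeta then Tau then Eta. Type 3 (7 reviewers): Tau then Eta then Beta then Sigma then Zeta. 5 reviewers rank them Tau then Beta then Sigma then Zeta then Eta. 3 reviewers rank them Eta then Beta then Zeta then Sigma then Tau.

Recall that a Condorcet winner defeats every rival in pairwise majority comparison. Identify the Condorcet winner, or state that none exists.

Tau

Head-to-head results (23 reviewers):
Sigma vs Zeta: Sigma is ranked higher on 5+7+5 = 17 ballots, Zeta on 6. Sigma wins 17–6.
Sigma vs Beta: 5 for Sigma, 18 for Beta — Beta by 18–5.
Sigma vs Tau: Sigma is ranked higher on 5+3 = 8 ballots, Tau on 15. Tau wins 15–8.
Sigma vs Eta: Sigma is ranked higher on 5+5 = 10 ballots, Eta on 13. Eta wins 13–10.
Zeta vs Beta: 3 for Zeta, 20 for Beta — Beta by 20–3.
Zeta vs Tau: 11 to 12, Tau.
Zeta vs Eta: Zeta preferred on 3+5+5 = 13 ballots; Zeta wins 13–10.
Beta vs Tau: Beta is ranked higher on 3+5+3 = 11 ballots, Tau on 12. Tau wins 12–11.
Beta vs Eta: Beta preferred on 3+5+5 = 13 ballots; Beta wins 13–10.
Tau vs Eta: 5+7+5 = 17 for Tau, 6 for Eta — Tau by 17–6.
Only Tau has no losses; Tau is the Condorcet winner.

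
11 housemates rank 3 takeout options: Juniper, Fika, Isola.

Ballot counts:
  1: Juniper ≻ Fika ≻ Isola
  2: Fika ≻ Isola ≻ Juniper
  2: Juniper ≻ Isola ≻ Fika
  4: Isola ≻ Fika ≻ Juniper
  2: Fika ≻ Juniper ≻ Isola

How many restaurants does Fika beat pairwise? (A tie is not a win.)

Fika against each rival (11 friends):
Fika vs Juniper: Fika wins 8–3.
Fika vs Isola: 1+2+2 = 5 for Fika, 6 for Isola — Isola by 6–5.
Fika beats Juniper; loses to Isola — 1 pairwise win.

1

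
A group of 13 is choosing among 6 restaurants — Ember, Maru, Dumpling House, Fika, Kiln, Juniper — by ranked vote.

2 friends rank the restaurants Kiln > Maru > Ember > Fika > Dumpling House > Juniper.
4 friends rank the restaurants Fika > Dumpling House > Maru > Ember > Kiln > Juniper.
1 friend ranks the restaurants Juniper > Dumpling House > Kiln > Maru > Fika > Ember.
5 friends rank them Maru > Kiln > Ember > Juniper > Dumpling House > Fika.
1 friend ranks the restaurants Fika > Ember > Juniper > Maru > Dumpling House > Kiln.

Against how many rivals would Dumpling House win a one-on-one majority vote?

Dumpling House against each rival (13 friends):
Dumpling House vs Ember: Ember, 8–5.
Dumpling House vs Maru: 5 to 8, Maru.
Dumpling House vs Fika: Fika, 7–6.
Dumpling House vs Kiln: Dumpling House preferred on 4+1+1 = 6 ballots; Kiln wins 7–6.
Dumpling House vs Juniper: Dumpling House preferred on 2+4 = 6 ballots; Juniper wins 7–6.
Dumpling House beats no one; loses to Ember, Maru, Fika, Kiln, Juniper — 0 pairwise wins.

0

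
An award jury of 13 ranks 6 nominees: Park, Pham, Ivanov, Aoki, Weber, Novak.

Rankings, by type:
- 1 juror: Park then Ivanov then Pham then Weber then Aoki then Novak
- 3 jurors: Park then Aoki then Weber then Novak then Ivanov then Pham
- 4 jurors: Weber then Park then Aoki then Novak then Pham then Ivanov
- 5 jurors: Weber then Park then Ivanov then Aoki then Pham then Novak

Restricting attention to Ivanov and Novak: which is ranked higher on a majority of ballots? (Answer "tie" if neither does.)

Novak

Ballots ranking Ivanov above Novak: 1 + 5 = 6.
Ballots ranking Novak above Ivanov: 13 − 6 = 7.
Novak wins the head-to-head 7–6.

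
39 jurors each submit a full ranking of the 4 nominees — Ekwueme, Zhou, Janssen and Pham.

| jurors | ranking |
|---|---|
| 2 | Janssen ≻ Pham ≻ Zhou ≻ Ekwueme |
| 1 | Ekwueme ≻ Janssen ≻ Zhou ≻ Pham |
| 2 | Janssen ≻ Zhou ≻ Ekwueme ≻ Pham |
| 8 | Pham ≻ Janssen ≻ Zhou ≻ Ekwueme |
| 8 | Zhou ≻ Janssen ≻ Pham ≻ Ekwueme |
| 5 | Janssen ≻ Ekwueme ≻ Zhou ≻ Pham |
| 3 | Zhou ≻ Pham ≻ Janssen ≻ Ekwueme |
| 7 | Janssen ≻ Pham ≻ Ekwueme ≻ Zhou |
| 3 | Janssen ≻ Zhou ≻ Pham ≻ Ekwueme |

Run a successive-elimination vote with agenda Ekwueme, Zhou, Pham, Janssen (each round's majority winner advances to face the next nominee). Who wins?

Round 1: Ekwueme vs Zhou — 13–26, Zhou advances.
Round 2: Zhou vs Pham — 22–17, Zhou advances.
Round 3: Zhou vs Janssen — 11–28, Janssen advances.
The agenda winner is Janssen.

Janssen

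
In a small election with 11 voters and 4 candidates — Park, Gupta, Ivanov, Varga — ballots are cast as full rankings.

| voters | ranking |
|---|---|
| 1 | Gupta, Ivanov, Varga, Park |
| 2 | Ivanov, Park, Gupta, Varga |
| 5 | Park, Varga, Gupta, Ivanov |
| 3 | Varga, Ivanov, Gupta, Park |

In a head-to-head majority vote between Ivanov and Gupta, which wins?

Ballots ranking Ivanov above Gupta: 2 + 3 = 5.
Ballots ranking Gupta above Ivanov: 11 − 5 = 6.
Gupta wins the head-to-head 6–5.

Gupta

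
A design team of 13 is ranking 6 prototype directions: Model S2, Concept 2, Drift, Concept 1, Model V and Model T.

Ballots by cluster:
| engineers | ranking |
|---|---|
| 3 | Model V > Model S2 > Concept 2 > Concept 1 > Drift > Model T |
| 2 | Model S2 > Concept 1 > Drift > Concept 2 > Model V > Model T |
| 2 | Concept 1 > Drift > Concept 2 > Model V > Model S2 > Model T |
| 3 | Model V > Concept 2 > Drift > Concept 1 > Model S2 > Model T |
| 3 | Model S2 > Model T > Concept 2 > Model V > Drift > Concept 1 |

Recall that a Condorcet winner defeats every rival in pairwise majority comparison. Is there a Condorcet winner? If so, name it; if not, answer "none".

none

Pairwise majorities:
Model S2 vs Concept 2: 8 to 5, Model S2.
Model S2 vs Drift: Model S2 preferred on 3+2+3 = 8 ballots; Model S2 wins 8–5.
Model S2 vs Concept 1: 3+2+3 = 8 for Model S2, 5 for Concept 1 — Model S2 by 8–5.
Model S2 vs Model V: Model S2 is ranked higher on 2+3 = 5 ballots, Model V on 8. Model V wins 8–5.
Model S2 vs Model T: 3+2+2+3+3 = 13 for Model S2, 0 for Model T — Model S2 by 13–0.
Concept 2 vs Drift: Concept 2 preferred on 3+3+3 = 9 ballots; Concept 2 wins 9–4.
Concept 2 vs Concept 1: 3+3+3 = 9 for Concept 2, 4 for Concept 1 — Concept 2 by 9–4.
Concept 2 vs Model V: Concept 2 preferred on 2+2+3 = 7 ballots; Concept 2 wins 7–6.
Concept 2 vs Model T: 3+2+2+3 = 10 for Concept 2, 3 for Model T — Concept 2 by 10–3.
Drift vs Concept 1: 6 to 7, Concept 1.
Drift vs Model V: 2+2 = 4 for Drift, 9 for Model V — Model V by 9–4.
Drift vs Model T: Drift is ranked higher on 3+2+2+3 = 10 ballots, Model T on 3. Drift wins 10–3.
Concept 1 vs Model V: 2+2 = 4 for Concept 1, 9 for Model V — Model V by 9–4.
Concept 1 vs Model T: Concept 1 is ranked higher on 3+2+2+3 = 10 ballots, Model T on 3. Concept 1 wins 10–3.
Model V vs Model T: 3+2+2+3 = 10 for Model V, 3 for Model T — Model V by 10–3.
Every design loses at least once (Model S2 loses to Model V; Concept 2 loses to Model S2; Drift loses to Model S2; Concept 1 loses to Model S2; Model V loses to Concept 2; Model T loses to Model S2). The majority relation contains the cycle Model S2 → Concept 2 → Model V → Model S2, so there is no Condorcet winner.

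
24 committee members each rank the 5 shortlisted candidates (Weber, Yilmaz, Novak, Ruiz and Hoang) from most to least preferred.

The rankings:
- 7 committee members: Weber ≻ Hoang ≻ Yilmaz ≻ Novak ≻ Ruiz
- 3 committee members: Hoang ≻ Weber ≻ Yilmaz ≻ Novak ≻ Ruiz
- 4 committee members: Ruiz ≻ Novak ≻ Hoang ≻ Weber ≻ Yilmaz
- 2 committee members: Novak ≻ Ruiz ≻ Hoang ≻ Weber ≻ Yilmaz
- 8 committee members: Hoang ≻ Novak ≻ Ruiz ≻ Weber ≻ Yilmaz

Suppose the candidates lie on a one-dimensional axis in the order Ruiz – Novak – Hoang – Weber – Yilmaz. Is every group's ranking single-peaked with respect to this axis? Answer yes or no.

Axis positions: Ruiz=1, Novak=2, Hoang=3, Weber=4, Yilmaz=5.
Group 1 (peak Weber at position 4): ranking walks positions 4-3-5-2-1, expanding outward from the peak — single-peaked.
Group 2 (peak Hoang at position 3): ranking walks positions 3-4-5-2-1, expanding outward from the peak — single-peaked.
Group 3 (peak Ruiz at position 1): ranking walks positions 1-2-3-4-5, expanding outward from the peak — single-peaked.
Group 4 (peak Novak at position 2): ranking walks positions 2-1-3-4-5, expanding outward from the peak — single-peaked.
Group 5 (peak Hoang at position 3): ranking walks positions 3-2-1-4-5, expanding outward from the peak — single-peaked.
Every ranking is single-peaked on this axis.

yes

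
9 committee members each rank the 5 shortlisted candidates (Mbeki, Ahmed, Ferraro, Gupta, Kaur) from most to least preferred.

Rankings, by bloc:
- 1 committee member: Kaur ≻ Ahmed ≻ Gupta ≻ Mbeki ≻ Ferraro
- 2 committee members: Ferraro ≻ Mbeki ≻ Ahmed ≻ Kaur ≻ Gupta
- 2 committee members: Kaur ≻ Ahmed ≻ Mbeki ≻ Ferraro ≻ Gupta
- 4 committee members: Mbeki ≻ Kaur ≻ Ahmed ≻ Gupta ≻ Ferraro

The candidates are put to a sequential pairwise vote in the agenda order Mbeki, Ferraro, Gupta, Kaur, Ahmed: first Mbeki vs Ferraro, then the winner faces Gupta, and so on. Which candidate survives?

Round 1: Mbeki vs Ferraro — 7–2, Mbeki advances.
Round 2: Mbeki vs Gupta — 8–1, Mbeki advances.
Round 3: Mbeki vs Kaur — 6–3, Mbeki advances.
Round 4: Mbeki vs Ahmed — 6–3, Mbeki advances.
The agenda winner is Mbeki.

Mbeki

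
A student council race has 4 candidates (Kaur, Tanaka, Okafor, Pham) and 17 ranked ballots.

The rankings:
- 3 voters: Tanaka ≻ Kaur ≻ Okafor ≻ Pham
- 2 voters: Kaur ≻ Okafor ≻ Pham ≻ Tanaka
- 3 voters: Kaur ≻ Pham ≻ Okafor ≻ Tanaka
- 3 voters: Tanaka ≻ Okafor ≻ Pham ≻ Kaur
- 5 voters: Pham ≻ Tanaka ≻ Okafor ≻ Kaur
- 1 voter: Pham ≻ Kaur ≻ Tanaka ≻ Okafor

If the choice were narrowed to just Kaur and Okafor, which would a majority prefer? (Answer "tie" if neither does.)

Kaur

Ballots ranking Kaur above Okafor: 3 + 2 + 3 + 1 = 9.
Ballots ranking Okafor above Kaur: 17 − 9 = 8.
Kaur wins the head-to-head 9–8.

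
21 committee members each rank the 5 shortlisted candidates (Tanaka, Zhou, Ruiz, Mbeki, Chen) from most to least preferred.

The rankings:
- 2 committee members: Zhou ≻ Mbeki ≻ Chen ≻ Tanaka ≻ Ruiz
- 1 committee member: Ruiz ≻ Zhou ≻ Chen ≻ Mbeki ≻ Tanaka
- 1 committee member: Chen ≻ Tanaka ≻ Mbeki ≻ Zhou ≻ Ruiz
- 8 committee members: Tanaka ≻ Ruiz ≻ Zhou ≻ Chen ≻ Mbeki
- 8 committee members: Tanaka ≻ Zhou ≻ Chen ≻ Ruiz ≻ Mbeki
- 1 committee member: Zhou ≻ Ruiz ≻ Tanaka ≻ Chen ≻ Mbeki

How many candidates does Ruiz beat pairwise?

Ruiz against each rival (21 committee members):
Ruiz vs Tanaka: Tanaka, 19–2.
Ruiz vs Zhou: Ruiz is ranked higher on 1+8 = 9 ballots, Zhou on 12. Zhou wins 12–9.
Ruiz vs Mbeki: Ruiz, 18–3.
Ruiz–Chen: Chen 11–10.
Ruiz beats Mbeki; loses to Tanaka, Zhou, Chen — 1 pairwise win.

1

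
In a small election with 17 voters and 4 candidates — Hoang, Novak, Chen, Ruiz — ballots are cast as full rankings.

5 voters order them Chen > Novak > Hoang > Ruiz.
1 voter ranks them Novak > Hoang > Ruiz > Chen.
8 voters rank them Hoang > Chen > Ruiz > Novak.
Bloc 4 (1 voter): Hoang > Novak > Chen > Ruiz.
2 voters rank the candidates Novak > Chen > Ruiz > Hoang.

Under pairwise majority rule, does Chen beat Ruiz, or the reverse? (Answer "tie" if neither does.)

Chen

Ballots ranking Chen above Ruiz: 5 + 8 + 1 + 2 = 16.
Ballots ranking Ruiz above Chen: 17 − 16 = 1.
Chen wins the head-to-head 16–1.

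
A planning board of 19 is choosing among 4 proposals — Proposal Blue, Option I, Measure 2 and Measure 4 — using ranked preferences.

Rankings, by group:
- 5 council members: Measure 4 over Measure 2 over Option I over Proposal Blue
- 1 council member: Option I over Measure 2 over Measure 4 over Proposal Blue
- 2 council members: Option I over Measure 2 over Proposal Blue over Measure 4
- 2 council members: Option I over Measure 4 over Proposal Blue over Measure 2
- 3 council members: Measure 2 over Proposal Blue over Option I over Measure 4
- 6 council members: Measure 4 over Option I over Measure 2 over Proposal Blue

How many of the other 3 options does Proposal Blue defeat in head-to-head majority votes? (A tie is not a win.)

0

Proposal Blue against each rival (19 council members):
Proposal Blue vs Option I: Option I wins 16–3.
Proposal Blue–Measure 2: Measure 2 17–2.
Proposal Blue vs Measure 4: Measure 4, 14–5.
Proposal Blue beats no one; loses to Option I, Measure 2, Measure 4 — 0 pairwise wins.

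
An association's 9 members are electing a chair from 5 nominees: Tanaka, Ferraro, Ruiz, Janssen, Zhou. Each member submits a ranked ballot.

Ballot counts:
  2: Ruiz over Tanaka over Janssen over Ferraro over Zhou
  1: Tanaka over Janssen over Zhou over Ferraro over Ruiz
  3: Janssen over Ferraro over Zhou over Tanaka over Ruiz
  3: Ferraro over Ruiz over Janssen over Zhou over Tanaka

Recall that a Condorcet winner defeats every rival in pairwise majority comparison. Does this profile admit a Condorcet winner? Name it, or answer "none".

none

Pairwise majorities:
Tanaka vs Ferraro: Ferraro, 6–3.
Tanaka–Ruiz: Ruiz 5–4.
Tanaka vs Janssen: Janssen, 6–3.
Tanaka vs Zhou: Tanaka preferred on 2+1 = 3 ballots; Zhou wins 6–3.
Ferraro vs Ruiz: Ferraro, 7–2.
Ferraro–Janssen: Janssen 6–3.
Ferraro vs Zhou: 8 to 1, Ferraro.
Ruiz–Janssen: Ruiz 5–4.
Ruiz vs Zhou: Ruiz is ranked higher on 2+3 = 5 ballots, Zhou on 4. Ruiz wins 5–4.
Janssen vs Zhou: Janssen preferred on 2+1+3+3 = 9 ballots; Janssen wins 9–0.
Every candidate loses at least once (Tanaka loses to Ferraro; Ferraro loses to Janssen; Ruiz loses to Ferraro; Janssen loses to Ruiz; Zhou loses to Ferraro). The majority relation contains the cycle Ferraro > Ruiz > Janssen > Ferraro, so there is no Condorcet winner.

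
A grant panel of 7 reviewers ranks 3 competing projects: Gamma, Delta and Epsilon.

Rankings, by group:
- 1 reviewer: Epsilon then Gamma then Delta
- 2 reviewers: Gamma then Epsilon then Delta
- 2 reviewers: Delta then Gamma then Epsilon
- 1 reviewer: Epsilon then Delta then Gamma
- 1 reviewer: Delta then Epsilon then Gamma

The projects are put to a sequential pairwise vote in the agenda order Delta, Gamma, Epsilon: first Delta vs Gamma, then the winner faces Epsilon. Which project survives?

Epsilon

Round 1: Delta vs Gamma — 4–3, Delta advances.
Round 2: Delta vs Epsilon — 3–4, Epsilon advances.
Epsilon survives the agenda.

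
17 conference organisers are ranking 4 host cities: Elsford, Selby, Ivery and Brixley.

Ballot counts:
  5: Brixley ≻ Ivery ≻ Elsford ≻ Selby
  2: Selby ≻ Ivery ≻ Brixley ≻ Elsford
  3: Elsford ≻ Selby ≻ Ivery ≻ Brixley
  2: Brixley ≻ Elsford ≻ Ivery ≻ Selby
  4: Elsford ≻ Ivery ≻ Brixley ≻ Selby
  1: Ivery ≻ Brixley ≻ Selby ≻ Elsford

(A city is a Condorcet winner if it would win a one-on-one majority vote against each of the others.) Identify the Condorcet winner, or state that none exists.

none

Head-to-head results (17 organisers):
Elsford vs Selby: Elsford is ranked higher on 5+3+2+4 = 14 ballots, Selby on 3. Elsford wins 14–3.
Elsford vs Ivery: Elsford is ranked higher on 3+2+4 = 9 ballots, Ivery on 8. Elsford wins 9–8.
Elsford vs Brixley: 7 to 10, Brixley.
Selby vs Ivery: 2+3 = 5 for Selby, 12 for Ivery — Ivery by 12–5.
Selby vs Brixley: Selby preferred on 2+3 = 5 ballots; Brixley wins 12–5.
Ivery vs Brixley: 2+3+4+1 = 10 for Ivery, 7 for Brixley — Ivery by 10–7.
Each city drops at least one matchup (Elsford loses to Brixley; Selby loses to Elsford; Ivery loses to Elsford; Brixley loses to Ivery); the cycle Elsford beats Ivery beats Brixley beats Elsford rules out a Condorcet winner.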